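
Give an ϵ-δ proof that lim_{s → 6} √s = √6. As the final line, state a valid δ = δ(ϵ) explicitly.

Let ϵ > 0 be given. We want δ > 0 such that 0 < |s − 6| < δ implies |√s − √6| < ϵ.
Multiplying by the conjugate, |√s − √6| = |s − 6|/(√s + √6).
Restrict δ ≤ 6 so that |s − 6| < 6 forces s > 0, and then √s + √6 > √6.
Hence |√s − √6| < |s − 6|/√6, which is < ϵ once |s − 6| < √6·ϵ.
Take δ = min(6, √6·ϵ). If 0 < |s − 6| < δ then s > 0 and |√s − √6| < |s − 6|/√6 < ϵ.

δ = min(6, √6·ϵ)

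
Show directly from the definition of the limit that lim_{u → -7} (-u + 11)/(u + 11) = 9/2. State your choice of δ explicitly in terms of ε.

Suppose ε > 0. We want δ > 0 with 0 < |u + 7| < δ ⇒ |(-u + 11)/(u + 11) − (9/2)| < ε.
Combining over a common denominator, (-u + 11)/(u + 11) − (9/2) = [(-u + 11)·4 − 18·(u + 11)] / [4·(u + 11)] = -22(u + 7) / (4(u + 11)).
So |(-u + 11)/(u + 11) − (9/2)| = 22|u + 7| / (4·|u + 11|).
Restrict δ ≤ 2. Then |u + 7| < 2 gives |u + 11| = |(u + 7) + 4| ≥ 4 − 2 = 2.
Hence |(-u + 11)/(u + 11) − (9/2)| < 22|u + 7|/(4·2) = (11/4)|u + 7|, which is < ε once |u + 7| < (4/11)ε.
Take δ = min(2, (4/11)ε). Then 0 < |u + 7| < δ forces both bounds, so |(-u + 11)/(u + 11) − (9/2)| < ε.

δ = min(2, (4/11)ε)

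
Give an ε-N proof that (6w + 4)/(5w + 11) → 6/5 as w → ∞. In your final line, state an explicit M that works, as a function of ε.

Let ε > 0. We seek M > 0 such that w > M implies |(6w + 4)/(5w + 11) − (6/5)| < ε.
(6w + 4)/(5w + 11) − (6/5) = (5(6w + 4) − 6(5w + 11)) / (5(5w + 11)) = -46/(5(5w + 11)).
For w > 0 we have 5w + 11 > 5w, so |(6w + 4)/(5w + 11) − (6/5)| = 46/(5(5w + 11)) < 46/(5·5w) = (46/25)/w.
Thus |(6w + 4)/(5w + 11) − (6/5)| < ε whenever w > (46/25)/ε.
Take M = (46/25)/ε. If w > M then |(6w + 4)/(5w + 11) − (6/5)| < (46/25)/w < ε.

M = (46/25)/ε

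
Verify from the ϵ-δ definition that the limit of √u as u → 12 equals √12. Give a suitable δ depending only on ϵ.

Fix ϵ > 0. We want δ > 0 such that 0 < |u − 12| < δ implies |√u − √12| < ϵ.
Rationalise: √u − √12 = (u − 12)/(√u + √12), so |√u − √12| = |u − 12|/(√u + √12).
Restrict δ ≤ 12 so that |u − 12| < 12 forces u > 0, and then √u + √12 > √12.
Hence |√u − √12| < |u − 12|/√12, which is < ϵ once |u − 12| < √12·ϵ.
Take δ = min(12, √12·ϵ). If 0 < |u − 12| < δ then u > 0 and |√u − √12| < |u − 12|/√12 < ϵ.

δ = min(12, √12·ϵ)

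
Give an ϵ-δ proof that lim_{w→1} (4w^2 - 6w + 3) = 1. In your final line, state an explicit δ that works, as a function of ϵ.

Let ϵ > 0. We want δ > 0 such that 0 < |w − 1| < δ implies |(4w^2 - 6w + 3) − 1| < ϵ.
(4w^2 - 6w + 3) − 1 = 4w^2 - 6w + 2 = (w − 1)(4w - 2).
So |(4w^2 - 6w + 3) − 1| = |w − 1|·|4w - 2|.
Assume first that |w − 1| < 2, so |w| < 3. Then |4w - 2| ≤ 4·3 + 2 = 14.
Hence |(4w^2 - 6w + 3) − 1| ≤ 14|w − 1| < ϵ provided |w − 1| < ϵ/14.
Take δ = min(2, ϵ/14). Then 0 < |w − 1| < δ gives both |w − 1| < 2 and |w − 1| < ϵ/14, so |(4w^2 - 6w + 3) − 1| < ϵ.

δ = min(2, ϵ/14)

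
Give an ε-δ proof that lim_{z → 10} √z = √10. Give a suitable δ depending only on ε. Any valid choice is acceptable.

Let ε > 0 be given. We want δ > 0 such that 0 < |z − 10| < δ implies |√z − √10| < ε.
Multiplying by the conjugate, |√z − √10| = |z − 10|/(√z + √10).
Restrict δ ≤ 10 so that |z − 10| < 10 forces z > 0, and then √z + √10 > √10.
Hence |√z − √10| < |z − 10|/√10, which is < ε once |z − 10| < √10·ε.
Take δ = min(10, √10·ε). If 0 < |z − 10| < δ then z > 0 and |√z − √10| < |z − 10|/√10 < ε.

δ = min(10, √10·ε)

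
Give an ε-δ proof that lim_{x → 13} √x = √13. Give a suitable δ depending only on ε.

Fix ε > 0. We want δ > 0 such that 0 < |x − 13| < δ implies |√x − √13| < ε.
Rationalise: √x − √13 = (x − 13)/(√x + √13), so |√x − √13| = |x − 13|/(√x + √13).
Restrict δ ≤ 13 so that |x − 13| < 13 forces x > 0, and then √x + √13 > √13.
Hence |√x − √13| < |x − 13|/√13, which is < ε once |x − 13| < √13·ε.
Take δ = min(13, √13·ε). If 0 < |x − 13| < δ then x > 0 and |√x − √13| < |x − 13|/√13 < ε.

δ = min(13, √13·ε)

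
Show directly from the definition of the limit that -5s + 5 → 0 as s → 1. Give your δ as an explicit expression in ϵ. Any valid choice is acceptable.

δ = ϵ/5

Suppose ϵ > 0. We need δ > 0 so that 0 < |s − 1| < δ implies |(-5s + 5)| < ϵ.
|(-5s + 5)| = |-5s + 5| = 5|s − 1|.
Thus it suffices that |s − 1| < ϵ/5.
Take δ = ϵ/5. If 0 < |s − 1| < δ then |(-5s + 5)| = 5|s − 1| < 5·(ϵ/5) = ϵ.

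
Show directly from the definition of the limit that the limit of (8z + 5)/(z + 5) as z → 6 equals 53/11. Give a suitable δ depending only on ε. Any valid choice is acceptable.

Suppose ε > 0. We want δ > 0 with 0 < |z − 6| < δ ⇒ |(8z + 5)/(z + 5) − (53/11)| < ε.
Combining over a common denominator, (8z + 5)/(z + 5) − (53/11) = [(8z + 5)·11 − 53·(z + 5)] / [11·(z + 5)] = 35(z − 6) / (11(z + 5)).
So |(8z + 5)/(z + 5) − (53/11)| = 35|z − 6| / (11·|z + 5|).
Require δ ≤ 11/2, so |z + 5| ≥ |11| − |z − 6| > 11 − 11/2 = 11/2.
Hence |(8z + 5)/(z + 5) − (53/11)| < 35|z − 6|/(11·(11/2)) = (70/121)|z − 6|, which is < ε once |z − 6| < (121/70)ε.
Take δ = min(11/2, (121/70)ε). Then 0 < |z − 6| < δ forces both bounds, so |(8z + 5)/(z + 5) − (53/11)| < ε.

δ = min(11/2, (121/70)ε)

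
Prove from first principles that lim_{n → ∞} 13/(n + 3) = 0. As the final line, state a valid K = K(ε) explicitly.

Suppose ε > 0. For n ≥ 1, |13/(n + 3) − 0| = 13/(n + 3) ≤ 13/n.
We need 13/n < ε, i.e. n > 13/ε.
Take K = 13/ε. If n > K then |13/(n + 3)| ≤ 13/n < ε.

K = 13/ε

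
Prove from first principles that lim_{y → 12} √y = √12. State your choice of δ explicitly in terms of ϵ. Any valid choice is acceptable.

Let ϵ > 0. We want δ > 0 such that 0 < |y − 12| < δ implies |√y − √12| < ϵ.
Rationalise: √y − √12 = (y − 12)/(√y + √12), so |√y − √12| = |y − 12|/(√y + √12).
Restrict δ ≤ 12 so that |y − 12| < 12 forces y > 0, and then √y + √12 > √12.
Hence |√y − √12| < |y − 12|/√12, which is < ϵ once |y − 12| < √12·ϵ.
Take δ = min(12, √12·ϵ). If 0 < |y − 12| < δ then y > 0 and |√y − √12| < |y − 12|/√12 < ϵ.

δ = min(12, √12·ϵ)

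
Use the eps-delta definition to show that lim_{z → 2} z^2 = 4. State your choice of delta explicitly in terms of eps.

Let eps > 0. We seek delta > 0 with 0 < |z − 2| < delta ⇒ |z^2 − 4| < eps.
Factor: z^2 − 4 = (z − 2)(z + 2), so |z^2 − 4| = |z − 2|·|z + 2|.
Restrict delta ≤ 2. Then |z − 2| < 2 gives |z| < 4, so by the triangle inequality |z + 2| ≤ 4 + 2 = 6.
Hence |z^2 − 4| ≤ 6|z − 2|, which is < eps once |z − 2| < eps/6.
Take delta = min(2, eps/6). If 0 < |z − 2| < delta then both bounds hold and |z^2 − 4| ≤ 6|z − 2| < 6·(eps/6) = eps.

delta = min(2, eps/6)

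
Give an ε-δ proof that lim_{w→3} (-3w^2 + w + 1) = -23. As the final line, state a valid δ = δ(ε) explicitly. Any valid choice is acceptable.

δ = min(1, ε/20)

Let ε > 0 be given. We want δ > 0 such that 0 < |w − 3| < δ implies |(-3w^2 + w + 1) + 23| < ε.
(-3w^2 + w + 1) + 23 = -3w^2 + w + 24 = (w − 3)(-3w - 8).
So |(-3w^2 + w + 1) + 23| = |w − 3|·|-3w - 8|.
Assume first that |w − 3| < 1, so |w| < 4. Then |-3w - 8| ≤ 3·4 + 8 = 20.
Hence |(-3w^2 + w + 1) + 23| ≤ 20|w − 3| < ε provided |w − 3| < ε/20.
Take δ = min(1, ε/20). Then 0 < |w − 3| < δ gives both |w − 3| < 1 and |w − 3| < ε/20, so |(-3w^2 + w + 1) + 23| < ε.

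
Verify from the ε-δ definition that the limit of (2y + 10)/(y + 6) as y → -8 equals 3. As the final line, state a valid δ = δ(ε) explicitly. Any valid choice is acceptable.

Suppose ε > 0. We want δ > 0 with 0 < |y + 8| < δ ⇒ |(2y + 10)/(y + 6) − 3| < ε.
Combining over a common denominator, (2y + 10)/(y + 6) − 3 = [(2y + 10)·(-2) − (-6)·(y + 6)] / [(-2)·(y + 6)] = 2(y + 8) / ((-2)(y + 6)).
So |(2y + 10)/(y + 6) − 3| = 2|y + 8| / (2·|y + 6|).
Restrict δ ≤ 1. Then |y + 8| < 1 gives |y + 6| = |(y + 8) + (-2)| ≥ 2 − 1 = 1.
Hence |(2y + 10)/(y + 6) − 3| < 2|y + 8|/(2·1) = |y + 8|, which is < ε once |y + 8| < ε.
Take δ = min(1, ε). Then 0 < |y + 8| < δ forces both bounds, so |(2y + 10)/(y + 6) − 3| < ε.

δ = min(1, ε)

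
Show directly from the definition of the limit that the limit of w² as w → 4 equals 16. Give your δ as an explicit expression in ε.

δ = min(1, ε/9)

Suppose ε > 0. We seek δ > 0 with 0 < |w − 4| < δ ⇒ |w² − 16| < ε.
Factor: w² − 16 = (w − 4)(w + 4), so |w² − 16| = |w − 4|·|w + 4|.
Restrict δ ≤ 1. Then |w − 4| < 1 gives |w| < 5, so by the triangle inequality |w + 4| ≤ 5 + 4 = 9.
Hence |w² − 16| ≤ 9|w − 4|, which is < ε once |w − 4| < ε/9.
Take δ = min(1, ε/9). If 0 < |w − 4| < δ then both bounds hold and |w² − 16| ≤ 9|w − 4| < 9·(ε/9) = ε.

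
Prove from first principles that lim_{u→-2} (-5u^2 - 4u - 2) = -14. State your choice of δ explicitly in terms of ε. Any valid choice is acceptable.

Let ε > 0 be given. We want δ > 0 such that 0 < |u + 2| < δ implies |(-5u^2 - 4u - 2) + 14| < ε.
(-5u^2 - 4u - 2) + 14 = -5u^2 - 4u + 12 = (u + 2)(-5u + 6).
So |(-5u^2 - 4u - 2) + 14| = |u + 2|·|-5u + 6|.
Assume first that |u + 2| < 1, so |u| < 3. Then |-5u + 6| ≤ 5·3 + 6 = 21.
Hence |(-5u^2 - 4u - 2) + 14| ≤ 21|u + 2| < ε provided |u + 2| < ε/21.
Choosing δ = min(1, ε/21) ensures both conditions, hence |(-5u^2 - 4u - 2) + 14| < ε.

δ = min(1, ε/21)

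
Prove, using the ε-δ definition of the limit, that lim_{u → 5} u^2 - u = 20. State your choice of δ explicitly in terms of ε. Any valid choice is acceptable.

Suppose ε > 0. We want δ > 0 such that 0 < |u − 5| < δ implies |(u^2 - u) − 20| < ε.
(u^2 - u) − 20 = u^2 - u - 20 = (u − 5)(u + 4).
So |(u^2 - u) − 20| = |u − 5|·|u + 4|.
Assume first that |u − 5| < 1, so |u| < 6. Then |u + 4| ≤ 6 + 4 = 10.
Hence |(u^2 - u) − 20| ≤ 10|u − 5| < ε provided |u − 5| < ε/10.
Choosing δ = min(1, ε/10) ensures both conditions, hence |(u^2 - u) − 20| < ε.

δ = min(1, ε/10)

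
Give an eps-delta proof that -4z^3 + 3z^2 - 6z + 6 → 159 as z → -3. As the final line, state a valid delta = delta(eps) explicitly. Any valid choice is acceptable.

delta = min(1, eps/175)

Let eps > 0. We want delta > 0 such that 0 < |z + 3| < delta implies |(-4z^3 + 3z^2 - 6z + 6) − 159| < eps.
(-4z^3 + 3z^2 - 6z + 6) − 159 = -4z^3 + 3z^2 - 6z - 153 = (z + 3)(-4z^2 + 15z - 51).
So |(-4z^3 + 3z^2 - 6z + 6) − 159| = |z + 3|·|-4z^2 + 15z - 51|.
Require delta ≤ 1. Then |z + 3| < 1 gives |z| < 4, and by the triangle inequality |-4z^2 + 15z - 51| ≤ 4·4^2 + 15·4 + 51 = 175.
Hence |(-4z^3 + 3z^2 - 6z + 6) − 159| ≤ 175|z + 3| < eps provided |z + 3| < eps/175.
Take delta = min(1, eps/175). Then 0 < |z + 3| < delta gives both |z + 3| < 1 and |z + 3| < eps/175, so |(-4z^3 + 3z^2 - 6z + 6) − 159| < eps.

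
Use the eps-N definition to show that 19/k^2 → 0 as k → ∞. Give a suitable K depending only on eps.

Let eps > 0. For k ≥ 1, |19/k^2 − 0| = 19/k^2.
19/k^2 < eps ⇔ k^2 > 19/eps ⇔ k > (19/eps)^{1/2}.
Take K = (19/eps)^{1/2}. Then k > K implies 19/k^2 < eps.

K = (19/eps)^{1/2}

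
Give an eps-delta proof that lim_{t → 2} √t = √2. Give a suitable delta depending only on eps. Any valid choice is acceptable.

Suppose eps > 0. We want delta > 0 such that 0 < |t − 2| < delta implies |√t − √2| < eps.
Multiplying by the conjugate, |√t − √2| = |t − 2|/(√t + √2).
Restrict delta ≤ 2 so that |t − 2| < 2 forces t > 0, and then √t + √2 > √2.
Hence |√t − √2| < |t − 2|/√2, which is < eps once |t − 2| < √2·eps.
Take delta = min(2, √2·eps). If 0 < |t − 2| < delta then t > 0 and |√t − √2| < |t − 2|/√2 < eps.

delta = min(2, √2·eps)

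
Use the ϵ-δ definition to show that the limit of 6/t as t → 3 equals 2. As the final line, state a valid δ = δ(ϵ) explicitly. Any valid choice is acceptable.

Let ϵ > 0. We seek δ > 0 such that 0 < |t − 3| < δ implies |6/t − 2| < ϵ.
|6/t − 2| = 6·|3 − t|/(3·|t|) = 6|t − 3|/(3|t|).
Restrict δ ≤ 3/2. Then |t − 3| < 3/2 gives |t| > 3/2, so 3|t| > 9/2.
Then |6/t − 2| < 6|t − 3|/(9/2), which is < ϵ when |t − 3| < (3/4)ϵ.
Take δ = min(3/2, (3/4)ϵ). Then 0 < |t − 3| < δ gives both |t − 3| < 3/2 and |t − 3| < (3/4)ϵ, so |6/t − 2| < ϵ.

δ = min(3/2, (3/4)ϵ)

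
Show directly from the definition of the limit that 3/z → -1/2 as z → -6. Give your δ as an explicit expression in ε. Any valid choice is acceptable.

δ = min(3, 6ε)

Suppose ε > 0. We seek δ > 0 such that 0 < |z + 6| < δ implies |3/z + 1/2| < ε.
|3/z + 1/2| = 3·|-6 − z|/(6·|z|) = 3|z + 6|/(6|z|).
Require δ ≤ 3 so that |z| > 6 − 3 = 3, hence 6|z| > 18.
Then |3/z + 1/2| < 3|z + 6|/18, which is < ε when |z + 6| < 6ε.
Take δ = min(3, 6ε). Then 0 < |z + 6| < δ gives both |z + 6| < 3 and |z + 6| < 6ε, so |3/z + 1/2| < ε.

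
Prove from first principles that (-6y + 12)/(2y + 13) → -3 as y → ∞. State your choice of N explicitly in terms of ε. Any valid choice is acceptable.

Fix ε > 0. We seek N > 0 such that y > N implies |(-6y + 12)/(2y + 13) + 3| < ε.
(-6y + 12)/(2y + 13) + 3 = (2(-6y + 12) − (-6)(2y + 13)) / (2(2y + 13)) = 102/(2(2y + 13)).
For y > 0 we have 2y + 13 > 2y, so |(-6y + 12)/(2y + 13) + 3| = 102/(2(2y + 13)) < 102/(2·2y) = (51/2)/y.
Thus |(-6y + 12)/(2y + 13) + 3| < ε whenever y > (51/2)/ε.
Take N = (51/2)/ε. If y > N then |(-6y + 12)/(2y + 13) + 3| < (51/2)/y < ε.

N = (51/2)/ε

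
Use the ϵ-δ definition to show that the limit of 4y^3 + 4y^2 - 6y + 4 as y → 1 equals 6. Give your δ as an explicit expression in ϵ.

δ = min(1, ϵ/34)

Suppose ϵ > 0. We want δ > 0 such that 0 < |y − 1| < δ implies |(4y^3 + 4y^2 - 6y + 4) − 6| < ϵ.
(4y^3 + 4y^2 - 6y + 4) − 6 = 4y^3 + 4y^2 - 6y - 2 = (y − 1)(4y^2 + 8y + 2).
So |(4y^3 + 4y^2 - 6y + 4) − 6| = |y − 1|·|4y^2 + 8y + 2|.
Assume first that |y − 1| < 1, so |y| < 2. Then |4y^2 + 8y + 2| ≤ 4·2^2 + 8·2 + 2 = 34.
Hence |(4y^3 + 4y^2 - 6y + 4) − 6| ≤ 34|y − 1| < ϵ provided |y − 1| < ϵ/34.
Choosing δ = min(1, ϵ/34) ensures both conditions, hence |(4y^3 + 4y^2 - 6y + 4) − 6| < ϵ.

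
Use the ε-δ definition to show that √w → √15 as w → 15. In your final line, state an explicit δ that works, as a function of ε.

δ = min(15, √15·ε)

Let ε > 0 be given. We want δ > 0 such that 0 < |w − 15| < δ implies |√w − √15| < ε.
Rationalise: √w − √15 = (w − 15)/(√w + √15), so |√w − √15| = |w − 15|/(√w + √15).
Restrict δ ≤ 15 so that |w − 15| < 15 forces w > 0, and then √w + √15 > √15.
Hence |√w − √15| < |w − 15|/√15, which is < ε once |w − 15| < √15·ε.
Take δ = min(15, √15·ε). If 0 < |w − 15| < δ then w > 0 and |√w − √15| < |w − 15|/√15 < ε.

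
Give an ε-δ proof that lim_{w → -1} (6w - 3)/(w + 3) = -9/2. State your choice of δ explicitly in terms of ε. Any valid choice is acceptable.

Suppose ε > 0. We want δ > 0 with 0 < |w + 1| < δ ⇒ |(6w - 3)/(w + 3) + 9/2| < ε.
Combining over a common denominator, (6w - 3)/(w + 3) + 9/2 = [(6w - 3)·2 − (-9)·(w + 3)] / [2·(w + 3)] = 21(w + 1) / (2(w + 3)).
So |(6w - 3)/(w + 3) + 9/2| = 21|w + 1| / (2·|w + 3|).
Require δ ≤ 1, so |w + 3| ≥ |2| − |w + 1| > 2 − 1 = 1.
Hence |(6w - 3)/(w + 3) + 9/2| < 21|w + 1|/(2·1) = (21/2)|w + 1|, which is < ε once |w + 1| < (2/21)ε.
Take δ = min(1, (2/21)ε). Then 0 < |w + 1| < δ forces both bounds, so |(6w - 3)/(w + 3) + 9/2| < ε.

δ = min(1, (2/21)ε)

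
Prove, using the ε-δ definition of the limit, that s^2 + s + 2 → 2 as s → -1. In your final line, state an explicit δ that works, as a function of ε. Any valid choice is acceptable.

δ = min(1, ε/2)

Let ε > 0. We want δ > 0 such that 0 < |s + 1| < δ implies |(s^2 + s + 2) − 2| < ε.
(s^2 + s + 2) − 2 = s^2 + s = (s + 1)(s).
So |(s^2 + s + 2) − 2| = |s + 1|·|s|.
Assume first that |s + 1| < 1, so |s| < 2. Then |s| ≤ 2 = 2.
Hence |(s^2 + s + 2) − 2| ≤ 2|s + 1| < ε provided |s + 1| < ε/2.
Choosing δ = min(1, ε/2) ensures both conditions, hence |(s^2 + s + 2) − 2| < ε.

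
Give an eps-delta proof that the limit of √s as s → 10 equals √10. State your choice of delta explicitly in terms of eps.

Suppose eps > 0. We want delta > 0 such that 0 < |s − 10| < delta implies |√s − √10| < eps.
Multiplying by the conjugate, |√s − √10| = |s − 10|/(√s + √10).
Restrict delta ≤ 10 so that |s − 10| < 10 forces s > 0, and then √s + √10 > √10.
Hence |√s − √10| < |s − 10|/√10, which is < eps once |s − 10| < √10·eps.
Take delta = min(10, √10·eps). If 0 < |s − 10| < delta then s > 0 and |√s − √10| < |s − 10|/√10 < eps.

delta = min(10, √10·eps)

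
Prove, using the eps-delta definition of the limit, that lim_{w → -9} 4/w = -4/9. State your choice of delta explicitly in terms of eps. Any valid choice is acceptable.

Fix eps > 0. We seek delta > 0 such that 0 < |w + 9| < delta implies |4/w + 4/9| < eps.
|4/w + 4/9| = 4·|-9 − w|/(9·|w|) = 4|w + 9|/(9|w|).
Require delta ≤ 9/2 so that |w| > 9 − 9/2 = 9/2, hence 9|w| > 81/2.
Then |4/w + 4/9| < 4|w + 9|/(81/2), which is < eps when |w + 9| < (81/8)eps.
Take delta = min(9/2, (81/8)eps). Then 0 < |w + 9| < delta gives both |w + 9| < 9/2 and |w + 9| < (81/8)eps, so |4/w + 4/9| < eps.

delta = min(9/2, (81/8)eps)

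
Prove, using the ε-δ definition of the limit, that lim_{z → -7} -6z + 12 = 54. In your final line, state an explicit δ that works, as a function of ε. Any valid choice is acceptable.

δ = ε/6

Suppose ε > 0. We need δ > 0 so that 0 < |z + 7| < δ implies |(-6z + 12) − 54| < ε.
|(-6z + 12) − 54| = |-6z - 42| = 6|z + 7|.
So 6|z + 7| < ε exactly when |z + 7| < ε/6.
Take δ = ε/6. If 0 < |z + 7| < δ then |(-6z + 12) − 54| = 6|z + 7| < 6·(ε/6) = ε.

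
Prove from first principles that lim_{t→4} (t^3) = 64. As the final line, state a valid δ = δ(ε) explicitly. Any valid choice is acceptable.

Fix ε > 0. We seek δ > 0 with 0 < |t − 4| < δ ⇒ |t^3 − 64| < ε.
Factor: t^3 − 64 = (t − 4)(t^2 + 4t + 16), so |t^3 − 64| = |t − 4|·|t^2 + 4t + 16|.
Restrict δ ≤ 1. Then |t − 4| < 1 gives |t| < 5, so by the triangle inequality |t^2 + 4t + 16| ≤ 5^2 + 4·5 + 16 = 61.
Hence |t^3 − 64| ≤ 61|t − 4|, which is < ε once |t − 4| < ε/61.
Take δ = min(1, ε/61). If 0 < |t − 4| < δ then both bounds hold and |t^3 − 64| ≤ 61|t − 4| < 61·(ε/61) = ε.

δ = min(1, ε/61)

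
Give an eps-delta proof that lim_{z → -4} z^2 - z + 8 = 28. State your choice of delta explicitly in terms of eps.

Fix eps > 0. We want delta > 0 such that 0 < |z + 4| < delta implies |(z^2 - z + 8) − 28| < eps.
(z^2 - z + 8) − 28 = z^2 - z - 20 = (z + 4)(z - 5).
So |(z^2 - z + 8) − 28| = |z + 4|·|z - 5|.
Assume first that |z + 4| < 1, so |z| < 5. Then |z - 5| ≤ 5 + 5 = 10.
Hence |(z^2 - z + 8) − 28| ≤ 10|z + 4| < eps provided |z + 4| < eps/10.
Take delta = min(1, eps/10). Then 0 < |z + 4| < delta gives both |z + 4| < 1 and |z + 4| < eps/10, so |(z^2 - z + 8) − 28| < eps.

delta = min(1, eps/10)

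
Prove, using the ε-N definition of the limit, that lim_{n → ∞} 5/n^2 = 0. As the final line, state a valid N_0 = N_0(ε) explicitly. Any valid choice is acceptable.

N_0 = (5/ε)^{1/2}

Let ε > 0 be given. For n ≥ 1, |5/n^2 − 0| = 5/n^2.
5/n^2 < ε ⇔ n^2 > 5/ε ⇔ n > (5/ε)^{1/2}.
Take N_0 = (5/ε)^{1/2}. Then n > N_0 implies 5/n^2 < ε.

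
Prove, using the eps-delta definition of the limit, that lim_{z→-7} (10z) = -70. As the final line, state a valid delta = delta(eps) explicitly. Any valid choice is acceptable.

delta = eps/10

Let eps > 0 be given. We need delta > 0 so that 0 < |z + 7| < delta implies |(10z) + 70| < eps.
Since (10z) + 70 = 10(z + 7), we have |(10z) + 70| = 10|z + 7|.
Thus it suffices that |z + 7| < eps/10.
Take delta = eps/10. If 0 < |z + 7| < delta then |(10z) + 70| = 10|z + 7| < 10·(eps/10) = eps.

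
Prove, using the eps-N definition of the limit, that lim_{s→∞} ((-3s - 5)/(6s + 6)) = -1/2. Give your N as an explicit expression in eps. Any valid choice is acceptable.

Let eps > 0 be given. We seek N > 0 such that s > N implies |(-3s - 5)/(6s + 6) + 1/2| < eps.
(-3s - 5)/(6s + 6) + 1/2 = (6(-3s - 5) − (-3)(6s + 6)) / (6(6s + 6)) = -12/(6(6s + 6)).
For s > 0 we have 6s + 6 > 6s, so |(-3s - 5)/(6s + 6) + 1/2| = 12/(6(6s + 6)) < 12/(6·6s) = (1/3)/s.
Thus |(-3s - 5)/(6s + 6) + 1/2| < eps whenever s > (1/3)/eps.
Take N = (1/3)/eps. If s > N then |(-3s - 5)/(6s + 6) + 1/2| < (1/3)/s < eps.

N = (1/3)/eps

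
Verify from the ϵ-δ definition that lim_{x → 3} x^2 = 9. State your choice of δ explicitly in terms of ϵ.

Let ϵ > 0. We seek δ > 0 with 0 < |x − 3| < δ ⇒ |x^2 − 9| < ϵ.
Factor: x^2 − 9 = (x − 3)(x + 3), so |x^2 − 9| = |x − 3|·|x + 3|.
Restrict δ ≤ 2. Then |x − 3| < 2 gives |x| < 5, so by the triangle inequality |x + 3| ≤ 5 + 3 = 8.
Hence |x^2 − 9| ≤ 8|x − 3|, which is < ϵ once |x − 3| < ϵ/8.
Take δ = min(2, ϵ/8). If 0 < |x − 3| < δ then both bounds hold and |x^2 − 9| ≤ 8|x − 3| < 8·(ϵ/8) = ϵ.

δ = min(2, ϵ/8)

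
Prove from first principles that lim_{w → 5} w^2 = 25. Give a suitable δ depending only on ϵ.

δ = min(1, ϵ/11)

Let ϵ > 0. We seek δ > 0 with 0 < |w − 5| < δ ⇒ |w^2 − 25| < ϵ.
Factor: w^2 − 25 = (w − 5)(w + 5), so |w^2 − 25| = |w − 5|·|w + 5|.
Restrict δ ≤ 1. Then |w − 5| < 1 gives |w| < 6, so by the triangle inequality |w + 5| ≤ 6 + 5 = 11.
Hence |w^2 − 25| ≤ 11|w − 5|, which is < ϵ once |w − 5| < ϵ/11.
Take δ = min(1, ϵ/11). If 0 < |w − 5| < δ then both bounds hold and |w^2 − 25| ≤ 11|w − 5| < 11·(ϵ/11) = ϵ.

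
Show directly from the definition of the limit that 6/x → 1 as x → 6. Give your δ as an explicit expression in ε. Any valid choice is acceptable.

δ = min(3, 3ε)

Let ε > 0 be given. We seek δ > 0 such that 0 < |x − 6| < δ implies |6/x − 1| < ε.
|6/x − 1| = 6·|6 − x|/(6·|x|) = 6|x − 6|/(6|x|).
Restrict δ ≤ 3. Then |x − 6| < 3 gives |x| > 3, so 6|x| > 18.
Then |6/x − 1| < 6|x − 6|/18, which is < ε when |x − 6| < 3ε.
Take δ = min(3, 3ε). Then 0 < |x − 6| < δ gives both |x − 6| < 3 and |x − 6| < 3ε, so |6/x − 1| < ε.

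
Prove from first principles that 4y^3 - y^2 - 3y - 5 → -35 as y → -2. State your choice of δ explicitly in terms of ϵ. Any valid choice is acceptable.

δ = min(2, ϵ/115)

Let ϵ > 0 be given. We want δ > 0 such that 0 < |y + 2| < δ implies |(4y^3 - y^2 - 3y - 5) + 35| < ϵ.
(4y^3 - y^2 - 3y - 5) + 35 = 4y^3 - y^2 - 3y + 30 = (y + 2)(4y^2 - 9y + 15).
So |(4y^3 - y^2 - 3y - 5) + 35| = |y + 2|·|4y^2 - 9y + 15|.
Assume first that |y + 2| < 2, so |y| < 4. Then |4y^2 - 9y + 15| ≤ 4·4^2 + 9·4 + 15 = 115.
Hence |(4y^3 - y^2 - 3y - 5) + 35| ≤ 115|y + 2| < ϵ provided |y + 2| < ϵ/115.
Choosing δ = min(2, ϵ/115) ensures both conditions, hence |(4y^3 - y^2 - 3y - 5) + 35| < ϵ.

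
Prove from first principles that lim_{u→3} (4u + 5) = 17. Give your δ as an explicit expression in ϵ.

δ = ϵ/4

Let ϵ > 0 be given. We need δ > 0 so that 0 < |u − 3| < δ implies |(4u + 5) − 17| < ϵ.
|(4u + 5) − 17| = |4u - 12| = 4|u − 3|.
So 4|u − 3| < ϵ exactly when |u − 3| < ϵ/4.
Choosing δ = ϵ/4 gives |(4u + 5) − 17| = 4|u − 3| < ϵ whenever |u − 3| < δ.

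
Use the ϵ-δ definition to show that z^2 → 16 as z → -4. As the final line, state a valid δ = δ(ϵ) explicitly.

Suppose ϵ > 0. We seek δ > 0 with 0 < |z + 4| < δ ⇒ |z^2 − 16| < ϵ.
Factor: z^2 − 16 = (z + 4)(z - 4), so |z^2 − 16| = |z + 4|·|z - 4|.
Restrict δ ≤ 1. Then |z + 4| < 1 gives |z| < 5, so by the triangle inequality |z - 4| ≤ 5 + 4 = 9.
Hence |z^2 − 16| ≤ 9|z + 4|, which is < ϵ once |z + 4| < ϵ/9.
Take δ = min(1, ϵ/9). If 0 < |z + 4| < δ then both bounds hold and |z^2 − 16| ≤ 9|z + 4| < 9·(ϵ/9) = ϵ.

δ = min(1, ϵ/9)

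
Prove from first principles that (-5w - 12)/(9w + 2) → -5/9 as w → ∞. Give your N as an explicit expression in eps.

Suppose eps > 0. We seek N > 0 such that w > N implies |(-5w - 12)/(9w + 2) + 5/9| < eps.
(-5w - 12)/(9w + 2) + 5/9 = (9(-5w - 12) − (-5)(9w + 2)) / (9(9w + 2)) = -98/(9(9w + 2)).
For w > 0 we have 9w + 2 > 9w, so |(-5w - 12)/(9w + 2) + 5/9| = 98/(9(9w + 2)) < 98/(9·9w) = (98/81)/w.
Thus |(-5w - 12)/(9w + 2) + 5/9| < eps whenever w > (98/81)/eps.
Take N = (98/81)/eps. If w > N then |(-5w - 12)/(9w + 2) + 5/9| < (98/81)/w < eps.

N = (98/81)/eps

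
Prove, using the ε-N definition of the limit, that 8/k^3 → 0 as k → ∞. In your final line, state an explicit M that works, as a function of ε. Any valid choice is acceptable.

M = (8/ε)^{1/3}

Let ε > 0 be given. For k ≥ 1, |8/k^3 − 0| = 8/k^3.
8/k^3 < ε ⇔ k^3 > 8/ε ⇔ k > (8/ε)^{1/3}.
Take M = (8/ε)^{1/3}. Then k > M implies 8/k^3 < ε.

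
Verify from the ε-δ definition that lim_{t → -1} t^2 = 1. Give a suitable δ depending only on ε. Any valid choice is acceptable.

δ = min(2, ε/4)

Fix ε > 0. We seek δ > 0 with 0 < |t + 1| < δ ⇒ |t^2 − 1| < ε.
Factor: t^2 − 1 = (t + 1)(t - 1), so |t^2 − 1| = |t + 1|·|t - 1|.
Restrict δ ≤ 2. Then |t + 1| < 2 gives |t| < 3, so by the triangle inequality |t - 1| ≤ 3 + 1 = 4.
Hence |t^2 − 1| ≤ 4|t + 1|, which is < ε once |t + 1| < ε/4.
Take δ = min(2, ε/4). If 0 < |t + 1| < δ then both bounds hold and |t^2 − 1| ≤ 4|t + 1| < 4·(ε/4) = ε.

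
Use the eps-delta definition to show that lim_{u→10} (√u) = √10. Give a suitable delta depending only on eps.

delta = min(10, √10·eps)

Let eps > 0 be given. We want delta > 0 such that 0 < |u − 10| < delta implies |√u − √10| < eps.
Multiplying by the conjugate, |√u − √10| = |u − 10|/(√u + √10).
Restrict delta ≤ 10 so that |u − 10| < 10 forces u > 0, and then √u + √10 > √10.
Hence |√u − √10| < |u − 10|/√10, which is < eps once |u − 10| < √10·eps.
Take delta = min(10, √10·eps). If 0 < |u − 10| < delta then u > 0 and |√u − √10| < |u − 10|/√10 < eps.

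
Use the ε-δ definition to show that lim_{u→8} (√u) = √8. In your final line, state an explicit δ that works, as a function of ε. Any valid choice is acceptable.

Suppose ε > 0. We want δ > 0 such that 0 < |u − 8| < δ implies |√u − √8| < ε.
Rationalise: √u − √8 = (u − 8)/(√u + √8), so |√u − √8| = |u − 8|/(√u + √8).
Restrict δ ≤ 8 so that |u − 8| < 8 forces u > 0, and then √u + √8 > √8.
Hence |√u − √8| < |u − 8|/√8, which is < ε once |u − 8| < √8·ε.
Take δ = min(8, √8·ε). If 0 < |u − 8| < δ then u > 0 and |√u − √8| < |u − 8|/√8 < ε.

δ = min(8, √8·ε)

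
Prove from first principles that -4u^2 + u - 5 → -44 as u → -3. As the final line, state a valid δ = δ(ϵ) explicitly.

δ = min(1, ϵ/29)

Suppose ϵ > 0. We want δ > 0 such that 0 < |u + 3| < δ implies |(-4u^2 + u - 5) + 44| < ϵ.
(-4u^2 + u - 5) + 44 = -4u^2 + u + 39 = (u + 3)(-4u + 13).
So |(-4u^2 + u - 5) + 44| = |u + 3|·|-4u + 13|.
Assume first that |u + 3| < 1, so |u| < 4. Then |-4u + 13| ≤ 4·4 + 13 = 29.
Hence |(-4u^2 + u - 5) + 44| ≤ 29|u + 3| < ϵ provided |u + 3| < ϵ/29.
Take δ = min(1, ϵ/29). Then 0 < |u + 3| < δ gives both |u + 3| < 1 and |u + 3| < ϵ/29, so |(-4u^2 + u - 5) + 44| < ϵ.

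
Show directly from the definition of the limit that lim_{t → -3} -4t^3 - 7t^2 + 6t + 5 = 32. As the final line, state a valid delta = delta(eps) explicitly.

delta = min(1, eps/93)

Suppose eps > 0. We want delta > 0 such that 0 < |t + 3| < delta implies |(-4t^3 - 7t^2 + 6t + 5) − 32| < eps.
(-4t^3 - 7t^2 + 6t + 5) − 32 = -4t^3 - 7t^2 + 6t - 27 = (t + 3)(-4t^2 + 5t - 9).
So |(-4t^3 - 7t^2 + 6t + 5) − 32| = |t + 3|·|-4t^2 + 5t - 9|.
Require delta ≤ 1. Then |t + 3| < 1 gives |t| < 4, and by the triangle inequality |-4t^2 + 5t - 9| ≤ 4·4^2 + 5·4 + 9 = 93.
Hence |(-4t^3 - 7t^2 + 6t + 5) − 32| ≤ 93|t + 3| < eps provided |t + 3| < eps/93.
Choosing delta = min(1, eps/93) ensures both conditions, hence |(-4t^3 - 7t^2 + 6t + 5) − 32| < eps.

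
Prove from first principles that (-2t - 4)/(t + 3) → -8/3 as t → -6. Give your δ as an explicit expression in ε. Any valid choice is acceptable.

δ = min(3/2, (9/4)ε)

Suppose ε > 0. We want δ > 0 with 0 < |t + 6| < δ ⇒ |(-2t - 4)/(t + 3) + 8/3| < ε.
Combining over a common denominator, (-2t - 4)/(t + 3) + 8/3 = [(-2t - 4)·(-3) − 8·(t + 3)] / [(-3)·(t + 3)] = -2(t + 6) / ((-3)(t + 3)).
So |(-2t - 4)/(t + 3) + 8/3| = 2|t + 6| / (3·|t + 3|).
Restrict δ ≤ 3/2. Then |t + 6| < 3/2 gives |t + 3| = |(t + 6) + (-3)| ≥ 3 − 3/2 = 3/2.
Hence |(-2t - 4)/(t + 3) + 8/3| < 2|t + 6|/(3·(3/2)) = (4/9)|t + 6|, which is < ε once |t + 6| < (9/4)ε.
Take δ = min(3/2, (9/4)ε). Then 0 < |t + 6| < δ forces both bounds, so |(-2t - 4)/(t + 3) + 8/3| < ε.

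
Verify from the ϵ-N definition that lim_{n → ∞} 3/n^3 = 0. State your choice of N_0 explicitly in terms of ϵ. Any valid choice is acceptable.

Fix ϵ > 0. For n ≥ 1, |3/n^3 − 0| = 3/n^3.
3/n^3 < ϵ ⇔ n^3 > 3/ϵ ⇔ n > (3/ϵ)^{1/3}.
Take N_0 = (3/ϵ)^{1/3}. Then n > N_0 implies 3/n^3 < ϵ.

N_0 = (3/ϵ)^{1/3}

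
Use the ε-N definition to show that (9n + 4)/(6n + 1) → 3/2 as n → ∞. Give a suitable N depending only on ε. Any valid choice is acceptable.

N = (5/12)/ε

Suppose ε > 0. For n ≥ 1, |(9n + 4)/(6n + 1) − (3/2)| = |15|/(6(6n + 1)) = 15/(6(6n + 1)).
Since 6n + 1 ≥ 6n for n ≥ 1, this is ≤ 15/(6·6n) = (5/12)/n.
So |(9n + 4)/(6n + 1) − (3/2)| < ε whenever n > (5/12)/ε.
Take N = (5/12)/ε. If n > N then |(9n + 4)/(6n + 1) − (3/2)| ≤ (5/12)/n < ε.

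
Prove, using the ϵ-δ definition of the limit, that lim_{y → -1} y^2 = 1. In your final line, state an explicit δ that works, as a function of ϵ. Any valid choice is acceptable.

Fix ϵ > 0. We seek δ > 0 with 0 < |y + 1| < δ ⇒ |y^2 − 1| < ϵ.
Factor: y^2 − 1 = (y + 1)(y - 1), so |y^2 − 1| = |y + 1|·|y - 1|.
Impose δ ≤ 1 so that |y| < 2; then |y - 1| ≤ 3.
Hence |y^2 − 1| ≤ 3|y + 1|, which is < ϵ once |y + 1| < ϵ/3.
Take δ = min(1, ϵ/3). If 0 < |y + 1| < δ then both bounds hold and |y^2 − 1| ≤ 3|y + 1| < 3·(ϵ/3) = ϵ.

δ = min(1, ϵ/3)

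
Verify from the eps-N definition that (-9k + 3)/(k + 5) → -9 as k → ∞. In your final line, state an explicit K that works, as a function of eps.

Fix eps > 0. For k ≥ 1, |(-9k + 3)/(k + 5) + 9| = |48|/((k + 5)) = 48/((k + 5)).
Since k + 5 ≥ k for k ≥ 1, this is ≤ 48/(k) = 48/k.
So |(-9k + 3)/(k + 5) + 9| < eps whenever k > 48/eps.
Take K = 48/eps. If k > K then |(-9k + 3)/(k + 5) + 9| ≤ 48/k < eps.

K = 48/eps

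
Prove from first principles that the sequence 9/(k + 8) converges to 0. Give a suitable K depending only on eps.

K = 9/eps

Let eps > 0 be given. For k ≥ 1, |9/(k + 8) − 0| = 9/(k + 8) ≤ 9/k.
We need 9/k < eps, i.e. k > 9/eps.
Take K = 9/eps. If k > K then |9/(k + 8)| ≤ 9/k < eps.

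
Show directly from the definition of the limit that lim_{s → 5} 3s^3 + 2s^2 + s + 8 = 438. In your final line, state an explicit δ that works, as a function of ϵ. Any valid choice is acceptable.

δ = min(2, ϵ/352)

Fix ϵ > 0. We want δ > 0 such that 0 < |s − 5| < δ implies |(3s^3 + 2s^2 + s + 8) − 438| < ϵ.
(3s^3 + 2s^2 + s + 8) − 438 = 3s^3 + 2s^2 + s - 430 = (s − 5)(3s^2 + 17s + 86).
So |(3s^3 + 2s^2 + s + 8) − 438| = |s − 5|·|3s^2 + 17s + 86|.
Require δ ≤ 2. Then |s − 5| < 2 gives |s| < 7, and by the triangle inequality |3s^2 + 17s + 86| ≤ 3·7^2 + 17·7 + 86 = 352.
Hence |(3s^3 + 2s^2 + s + 8) − 438| ≤ 352|s − 5| < ϵ provided |s − 5| < ϵ/352.
Choosing δ = min(2, ϵ/352) ensures both conditions, hence |(3s^3 + 2s^2 + s + 8) − 438| < ϵ.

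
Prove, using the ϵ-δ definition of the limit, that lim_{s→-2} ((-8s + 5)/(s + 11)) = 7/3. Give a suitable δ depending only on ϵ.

Suppose ϵ > 0. We want δ > 0 with 0 < |s + 2| < δ ⇒ |(-8s + 5)/(s + 11) − (7/3)| < ϵ.
Combining over a common denominator, (-8s + 5)/(s + 11) − (7/3) = [(-8s + 5)·9 − 21·(s + 11)] / [9·(s + 11)] = -93(s + 2) / (9(s + 11)).
So |(-8s + 5)/(s + 11) − (7/3)| = 93|s + 2| / (9·|s + 11|).
Require δ ≤ 9/2, so |s + 11| ≥ |9| − |s + 2| > 9 − 9/2 = 9/2.
Hence |(-8s + 5)/(s + 11) − (7/3)| < 93|s + 2|/(9·(9/2)) = (62/27)|s + 2|, which is < ϵ once |s + 2| < (27/62)ϵ.
Take δ = min(9/2, (27/62)ϵ). Then 0 < |s + 2| < δ forces both bounds, so |(-8s + 5)/(s + 11) − (7/3)| < ϵ.

δ = min(9/2, (27/62)ϵ)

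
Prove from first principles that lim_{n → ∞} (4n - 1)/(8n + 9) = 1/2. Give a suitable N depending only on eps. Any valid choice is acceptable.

N = (11/16)/eps

Let eps > 0 be given. For n ≥ 1, |(4n - 1)/(8n + 9) − (1/2)| = |-44|/(8(8n + 9)) = 44/(8(8n + 9)).
Since 8n + 9 ≥ 8n for n ≥ 1, this is ≤ 44/(8·8n) = (11/16)/n.
So |(4n - 1)/(8n + 9) − (1/2)| < eps whenever n > (11/16)/eps.
Take N = (11/16)/eps. If n > N then |(4n - 1)/(8n + 9) − (1/2)| ≤ (11/16)/n < eps.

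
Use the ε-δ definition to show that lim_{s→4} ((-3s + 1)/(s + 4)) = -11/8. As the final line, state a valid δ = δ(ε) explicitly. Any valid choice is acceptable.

δ = min(4, (32/13)ε)

Let ε > 0. We want δ > 0 with 0 < |s − 4| < δ ⇒ |(-3s + 1)/(s + 4) + 11/8| < ε.
Combining over a common denominator, (-3s + 1)/(s + 4) + 11/8 = [(-3s + 1)·8 − (-11)·(s + 4)] / [8·(s + 4)] = -13(s − 4) / (8(s + 4)).
So |(-3s + 1)/(s + 4) + 11/8| = 13|s − 4| / (8·|s + 4|).
Restrict δ ≤ 4. Then |s − 4| < 4 gives |s + 4| = |(s − 4) + 8| ≥ 8 − 4 = 4.
Hence |(-3s + 1)/(s + 4) + 11/8| < 13|s − 4|/(8·4) = (13/32)|s − 4|, which is < ε once |s − 4| < (32/13)ε.
Take δ = min(4, (32/13)ε). Then 0 < |s − 4| < δ forces both bounds, so |(-3s + 1)/(s + 4) + 11/8| < ε.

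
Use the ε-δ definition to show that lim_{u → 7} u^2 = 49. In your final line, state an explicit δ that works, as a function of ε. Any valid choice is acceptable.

δ = min(1, ε/15)

Suppose ε > 0. We seek δ > 0 with 0 < |u − 7| < δ ⇒ |u^2 − 49| < ε.
Factor: u^2 − 49 = (u − 7)(u + 7), so |u^2 − 49| = |u − 7|·|u + 7|.
Restrict δ ≤ 1. Then |u − 7| < 1 gives |u| < 8, so by the triangle inequality |u + 7| ≤ 8 + 7 = 15.
Hence |u^2 − 49| ≤ 15|u − 7|, which is < ε once |u − 7| < ε/15.
Take δ = min(1, ε/15). If 0 < |u − 7| < δ then both bounds hold and |u^2 − 49| ≤ 15|u − 7| < 15·(ε/15) = ε.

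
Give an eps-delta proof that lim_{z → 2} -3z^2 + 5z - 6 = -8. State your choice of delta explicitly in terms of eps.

Suppose eps > 0. We want delta > 0 such that 0 < |z − 2| < delta implies |(-3z^2 + 5z - 6) + 8| < eps.
(-3z^2 + 5z - 6) + 8 = -3z^2 + 5z + 2 = (z − 2)(-3z - 1).
So |(-3z^2 + 5z - 6) + 8| = |z − 2|·|-3z - 1|.
Require delta ≤ 1. Then |z − 2| < 1 gives |z| < 3, and by the triangle inequality |-3z - 1| ≤ 3·3 + 1 = 10.
Hence |(-3z^2 + 5z - 6) + 8| ≤ 10|z − 2| < eps provided |z − 2| < eps/10.
Take delta = min(1, eps/10). Then 0 < |z − 2| < delta gives both |z − 2| < 1 and |z − 2| < eps/10, so |(-3z^2 + 5z - 6) + 8| < eps.

delta = min(1, eps/10)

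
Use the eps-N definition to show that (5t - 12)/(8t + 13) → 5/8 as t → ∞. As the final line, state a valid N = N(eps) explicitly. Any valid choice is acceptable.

N = (161/64)/eps

Let eps > 0 be given. We seek N > 0 such that t > N implies |(5t - 12)/(8t + 13) − (5/8)| < eps.
(5t - 12)/(8t + 13) − (5/8) = (8(5t - 12) − 5(8t + 13)) / (8(8t + 13)) = -161/(8(8t + 13)).
For t > 0 we have 8t + 13 > 8t, so |(5t - 12)/(8t + 13) − (5/8)| = 161/(8(8t + 13)) < 161/(8·8t) = (161/64)/t.
Thus |(5t - 12)/(8t + 13) − (5/8)| < eps whenever t > (161/64)/eps.
Take N = (161/64)/eps. If t > N then |(5t - 12)/(8t + 13) − (5/8)| < (161/64)/t < eps.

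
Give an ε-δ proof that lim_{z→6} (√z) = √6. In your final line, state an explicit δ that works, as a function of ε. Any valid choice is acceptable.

δ = min(6, √6·ε)

Fix ε > 0. We want δ > 0 such that 0 < |z − 6| < δ implies |√z − √6| < ε.
Multiplying by the conjugate, |√z − √6| = |z − 6|/(√z + √6).
Restrict δ ≤ 6 so that |z − 6| < 6 forces z > 0, and then √z + √6 > √6.
Hence |√z − √6| < |z − 6|/√6, which is < ε once |z − 6| < √6·ε.
Take δ = min(6, √6·ε). If 0 < |z − 6| < δ then z > 0 and |√z − √6| < |z − 6|/√6 < ε.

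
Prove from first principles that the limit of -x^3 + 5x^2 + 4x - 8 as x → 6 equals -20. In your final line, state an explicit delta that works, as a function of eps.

delta = min(1, eps/58)

Let eps > 0. We want delta > 0 such that 0 < |x − 6| < delta implies |(-x^3 + 5x^2 + 4x - 8) + 20| < eps.
(-x^3 + 5x^2 + 4x - 8) + 20 = -x^3 + 5x^2 + 4x + 12 = (x − 6)(-x^2 - x - 2).
So |(-x^3 + 5x^2 + 4x - 8) + 20| = |x − 6|·|-x^2 - x - 2|.
Assume first that |x − 6| < 1, so |x| < 7. Then |-x^2 - x - 2| ≤ 7^2 + 7 + 2 = 58.
Hence |(-x^3 + 5x^2 + 4x - 8) + 20| ≤ 58|x − 6| < eps provided |x − 6| < eps/58.
Choosing delta = min(1, eps/58) ensures both conditions, hence |(-x^3 + 5x^2 + 4x - 8) + 20| < eps.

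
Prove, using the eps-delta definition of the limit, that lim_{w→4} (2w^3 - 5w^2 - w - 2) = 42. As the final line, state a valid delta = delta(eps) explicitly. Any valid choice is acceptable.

delta = min(1, eps/76)

Suppose eps > 0. We want delta > 0 such that 0 < |w − 4| < delta implies |(2w^3 - 5w^2 - w - 2) − 42| < eps.
(2w^3 - 5w^2 - w - 2) − 42 = 2w^3 - 5w^2 - w - 44 = (w − 4)(2w^2 + 3w + 11).
So |(2w^3 - 5w^2 - w - 2) − 42| = |w − 4|·|2w^2 + 3w + 11|.
Require delta ≤ 1. Then |w − 4| < 1 gives |w| < 5, and by the triangle inequality |2w^2 + 3w + 11| ≤ 2·5^2 + 3·5 + 11 = 76.
Hence |(2w^3 - 5w^2 - w - 2) − 42| ≤ 76|w − 4| < eps provided |w − 4| < eps/76.
Take delta = min(1, eps/76). Then 0 < |w − 4| < delta gives both |w − 4| < 1 and |w − 4| < eps/76, so |(2w^3 - 5w^2 - w - 2) − 42| < eps.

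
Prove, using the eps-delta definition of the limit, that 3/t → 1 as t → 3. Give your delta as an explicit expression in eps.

delta = min(3/2, (3/2)eps)

Let eps > 0. We seek delta > 0 such that 0 < |t − 3| < delta implies |3/t − 1| < eps.
|3/t − 1| = 3·|3 − t|/(3·|t|) = 3|t − 3|/(3|t|).
Require delta ≤ 3/2 so that |t| > 3 − 3/2 = 3/2, hence 3|t| > 9/2.
Then |3/t − 1| < 3|t − 3|/(9/2), which is < eps when |t − 3| < (3/2)eps.
Take delta = min(3/2, (3/2)eps). Then 0 < |t − 3| < delta gives both |t − 3| < 3/2 and |t − 3| < (3/2)eps, so |3/t − 1| < eps.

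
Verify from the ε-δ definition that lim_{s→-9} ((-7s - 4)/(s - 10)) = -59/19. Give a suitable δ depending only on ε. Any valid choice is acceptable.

δ = min(19/2, (361/148)ε)

Suppose ε > 0. We want δ > 0 with 0 < |s + 9| < δ ⇒ |(-7s - 4)/(s - 10) + 59/19| < ε.
Combining over a common denominator, (-7s - 4)/(s - 10) + 59/19 = [(-7s - 4)·(-19) − 59·(s - 10)] / [(-19)·(s - 10)] = 74(s + 9) / ((-19)(s - 10)).
So |(-7s - 4)/(s - 10) + 59/19| = 74|s + 9| / (19·|s − 10|).
Require δ ≤ 19/2, so |s − 10| ≥ |-19| − |s + 9| > 19 − 19/2 = 19/2.
Hence |(-7s - 4)/(s - 10) + 59/19| < 74|s + 9|/(19·(19/2)) = (148/361)|s + 9|, which is < ε once |s + 9| < (361/148)ε.
Take δ = min(19/2, (361/148)ε). Then 0 < |s + 9| < δ forces both bounds, so |(-7s - 4)/(s - 10) + 59/19| < ε.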